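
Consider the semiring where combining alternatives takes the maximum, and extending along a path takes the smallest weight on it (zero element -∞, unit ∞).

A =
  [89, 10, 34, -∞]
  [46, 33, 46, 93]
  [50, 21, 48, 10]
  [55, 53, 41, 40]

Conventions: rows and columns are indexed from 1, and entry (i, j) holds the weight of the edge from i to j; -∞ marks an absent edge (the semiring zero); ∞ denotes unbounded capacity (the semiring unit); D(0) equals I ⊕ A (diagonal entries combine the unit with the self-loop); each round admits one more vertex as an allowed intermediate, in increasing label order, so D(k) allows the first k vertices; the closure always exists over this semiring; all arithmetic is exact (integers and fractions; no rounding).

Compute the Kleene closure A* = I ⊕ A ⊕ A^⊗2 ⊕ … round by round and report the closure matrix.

D(0):
  [∞, 10, 34, -∞]
  [46, ∞, 46, 93]
  [50, 21, ∞, 10]
  [55, 53, 41, ∞]
D(1):
  [∞, 10, 34, -∞]
  [46, ∞, 46, 93]
  [50, 21, ∞, 10]
  [55, 53, 41, ∞]
D(2):
  [∞, 10, 34, 10]
  [46, ∞, 46, 93]
  [50, 21, ∞, 21]
  [55, 53, 46, ∞]
D(3):
  [∞, 21, 34, 21]
  [46, ∞, 46, 93]
  [50, 21, ∞, 21]
  [55, 53, 46, ∞]
D(4):
  [∞, 21, 34, 21]
  [55, ∞, 46, 93]
  [50, 21, ∞, 21]
  [55, 53, 46, ∞]
Answer: A* = [[∞, 21, 34, 21], [55, ∞, 46, 93], [50, 21, ∞, 21], [55, 53, 46, ∞]]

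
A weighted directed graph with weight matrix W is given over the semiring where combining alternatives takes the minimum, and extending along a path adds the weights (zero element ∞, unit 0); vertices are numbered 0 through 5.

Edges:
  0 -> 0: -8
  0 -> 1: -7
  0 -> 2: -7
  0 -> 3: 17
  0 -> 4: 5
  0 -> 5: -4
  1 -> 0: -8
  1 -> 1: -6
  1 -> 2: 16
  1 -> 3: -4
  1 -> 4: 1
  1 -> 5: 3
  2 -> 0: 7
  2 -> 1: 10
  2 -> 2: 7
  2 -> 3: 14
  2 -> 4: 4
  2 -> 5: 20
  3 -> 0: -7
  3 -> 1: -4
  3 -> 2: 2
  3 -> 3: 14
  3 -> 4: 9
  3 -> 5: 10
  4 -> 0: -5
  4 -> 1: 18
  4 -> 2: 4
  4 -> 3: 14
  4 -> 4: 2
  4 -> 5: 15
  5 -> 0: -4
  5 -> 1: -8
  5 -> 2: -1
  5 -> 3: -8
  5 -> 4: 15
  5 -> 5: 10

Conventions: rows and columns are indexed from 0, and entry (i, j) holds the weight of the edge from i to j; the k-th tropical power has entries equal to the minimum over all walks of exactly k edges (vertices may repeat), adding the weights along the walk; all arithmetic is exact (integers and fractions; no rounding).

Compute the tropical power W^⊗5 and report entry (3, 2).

W^⊗2:
  [-16, -15, -15, -12, -6, -12]
  [-16, -15, -15, -10, -5, -12]
  [-1, 0, 0, 6, 6, 3]
  [-15, -14, -14, -8, -3, -11]
  [-13, -12, -12, 7, 0, -9]
  [-16, -14, -11, -12, -7, -8]
W^⊗3:
  [-24, -23, -23, -20, -14, -20]
  [-24, -23, -23, -20, -14, -20]
  [-9, -8, -8, -5, 1, -5]
  [-23, -22, -22, -19, -13, -19]
  [-21, -20, -20, -17, -11, -17]
  [-24, -23, -23, -18, -13, -20]
W^⊗4:
  [-32, -31, -31, -28, -22, -28]
  [-32, -31, -31, -28, -22, -28]
  [-17, -16, -16, -13, -7, -13]
  [-31, -30, -30, -27, -21, -27]
  [-29, -28, -28, -25, -19, -25]
  [-32, -31, -31, -28, -22, -28]
W^⊗5:
  [-40, -39, -39, -36, -30, -36]
  [-40, -39, -39, -36, -30, -36]
  [-25, -24, -24, -21, -15, -21]
  [-39, -38, -38, -35, -29, -35]
  [-37, -36, -36, -33, -27, -33]
  [-40, -39, -39, -36, -30, -36]
Key observation: the optimum is the walk 3->0->0->0->0->2, with weight (-7) + (-8) + (-8) + (-8) + (-7) = -38.
Optimal value attained by: walk 3->0->0->0->0->2.
Answer: (W^⊗5)[3][2] = -38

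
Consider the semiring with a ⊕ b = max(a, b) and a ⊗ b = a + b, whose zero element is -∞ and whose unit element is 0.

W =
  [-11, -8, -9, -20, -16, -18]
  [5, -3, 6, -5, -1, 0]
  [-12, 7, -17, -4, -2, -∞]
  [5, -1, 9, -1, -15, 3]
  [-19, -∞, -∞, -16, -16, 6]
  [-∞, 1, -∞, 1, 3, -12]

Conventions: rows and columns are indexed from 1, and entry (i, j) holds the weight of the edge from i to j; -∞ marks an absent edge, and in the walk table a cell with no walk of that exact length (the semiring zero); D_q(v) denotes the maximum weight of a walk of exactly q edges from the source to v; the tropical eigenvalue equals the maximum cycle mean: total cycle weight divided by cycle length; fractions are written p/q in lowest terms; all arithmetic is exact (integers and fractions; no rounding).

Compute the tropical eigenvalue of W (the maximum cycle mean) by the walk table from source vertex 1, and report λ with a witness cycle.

q=0: [0, -∞, -∞, -∞, -∞, -∞]
q=1: [-11, -8, -9, -20, -16, -18]
q=2: [-3, -2, -2, -13, -9, -8]
q=3: [3, 5, 4, -6, -3, -2]
q=4: [10, 11, 11, 0, 4, 5]
q=5: [16, 18, 17, 7, 10, 11]
q=6: [23, 24, 24, 13, 17, 18]
Optimal cycle mean attained by: cycle 2->3->2, total 6 + 7, length 2.
Answer: λ = 13/2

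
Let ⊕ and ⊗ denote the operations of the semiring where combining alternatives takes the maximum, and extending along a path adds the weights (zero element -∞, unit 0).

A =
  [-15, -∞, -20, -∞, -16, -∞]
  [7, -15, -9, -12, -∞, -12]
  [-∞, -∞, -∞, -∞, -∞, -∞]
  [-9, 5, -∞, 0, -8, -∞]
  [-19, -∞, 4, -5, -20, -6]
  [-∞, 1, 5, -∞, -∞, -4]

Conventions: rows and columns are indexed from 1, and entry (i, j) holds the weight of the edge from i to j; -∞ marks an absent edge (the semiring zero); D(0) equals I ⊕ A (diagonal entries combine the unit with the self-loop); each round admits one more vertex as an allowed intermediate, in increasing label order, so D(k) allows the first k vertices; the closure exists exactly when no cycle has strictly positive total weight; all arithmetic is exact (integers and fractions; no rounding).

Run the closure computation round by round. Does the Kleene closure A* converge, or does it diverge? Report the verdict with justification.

D(0):
  [0, -∞, -20, -∞, -16, -∞]
  [7, 0, -9, -12, -∞, -12]
  [-∞, -∞, 0, -∞, -∞, -∞]
  [-9, 5, -∞, 0, -8, -∞]
  [-19, -∞, 4, -5, 0, -6]
  [-∞, 1, 5, -∞, -∞, 0]
D(1):
  [0, -∞, -20, -∞, -16, -∞]
  [7, 0, -9, -12, -9, -12]
  [-∞, -∞, 0, -∞, -∞, -∞]
  [-9, 5, -29, 0, -8, -∞]
  [-19, -∞, 4, -5, 0, -6]
  [-∞, 1, 5, -∞, -∞, 0]
D(2):
  [0, -∞, -20, -∞, -16, -∞]
  [7, 0, -9, -12, -9, -12]
  [-∞, -∞, 0, -∞, -∞, -∞]
  [12, 5, -4, 0, -4, -7]
  [-19, -∞, 4, -5, 0, -6]
  [8, 1, 5, -11, -8, 0]
D(3):
  [0, -∞, -20, -∞, -16, -∞]
  [7, 0, -9, -12, -9, -12]
  [-∞, -∞, 0, -∞, -∞, -∞]
  [12, 5, -4, 0, -4, -7]
  [-19, -∞, 4, -5, 0, -6]
  [8, 1, 5, -11, -8, 0]
D(4):
  [0, -∞, -20, -∞, -16, -∞]
  [7, 0, -9, -12, -9, -12]
  [-∞, -∞, 0, -∞, -∞, -∞]
  [12, 5, -4, 0, -4, -7]
  [7, 0, 4, -5, 0, -6]
  [8, 1, 5, -11, -8, 0]
D(5):
  [0, -16, -12, -21, -16, -22]
  [7, 0, -5, -12, -9, -12]
  [-∞, -∞, 0, -∞, -∞, -∞]
  [12, 5, 0, 0, -4, -7]
  [7, 0, 4, -5, 0, -6]
  [8, 1, 5, -11, -8, 0]
D(6):
  [0, -16, -12, -21, -16, -22]
  [7, 0, -5, -12, -9, -12]
  [-∞, -∞, 0, -∞, -∞, -∞]
  [12, 5, 0, 0, -4, -7]
  [7, 0, 4, -5, 0, -6]
  [8, 1, 5, -11, -8, 0]
Key observation: every diagonal entry stays at the unit through all rounds, so no improving cycle exists.
Answer: CONVERGES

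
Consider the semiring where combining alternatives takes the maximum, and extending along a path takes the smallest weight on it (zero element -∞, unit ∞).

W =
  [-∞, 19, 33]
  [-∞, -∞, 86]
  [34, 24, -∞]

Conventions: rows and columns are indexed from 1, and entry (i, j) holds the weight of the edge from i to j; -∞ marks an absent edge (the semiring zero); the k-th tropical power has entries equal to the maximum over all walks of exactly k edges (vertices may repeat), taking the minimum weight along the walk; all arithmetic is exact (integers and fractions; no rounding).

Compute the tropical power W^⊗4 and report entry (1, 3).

W^⊗2:
  [33, 24, 19]
  [34, 24, -∞]
  [-∞, 19, 33]
W^⊗3:
  [19, 19, 33]
  [-∞, 19, 33]
  [33, 24, 19]
W^⊗4:
  [33, 24, 19]
  [33, 24, 19]
  [19, 19, 33]
Key observation: the optimum is the walk 1->2->3->1->3, with weight 19 min 86 min 34 min 33 = 19.
Optimal value attained by: walk 1->2->3->1->3.
Answer: (W^⊗4)[1][3] = 19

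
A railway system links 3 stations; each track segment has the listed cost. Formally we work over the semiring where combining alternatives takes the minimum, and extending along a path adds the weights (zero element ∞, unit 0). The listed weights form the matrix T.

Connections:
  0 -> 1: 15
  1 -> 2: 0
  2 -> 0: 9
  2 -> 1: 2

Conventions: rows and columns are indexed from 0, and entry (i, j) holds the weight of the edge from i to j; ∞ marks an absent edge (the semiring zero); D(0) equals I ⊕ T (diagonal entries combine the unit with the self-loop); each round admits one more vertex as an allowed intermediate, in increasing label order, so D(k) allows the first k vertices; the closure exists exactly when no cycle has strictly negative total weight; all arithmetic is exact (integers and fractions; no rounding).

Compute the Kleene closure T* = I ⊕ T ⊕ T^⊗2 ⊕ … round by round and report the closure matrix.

D(0):
  [0, 15, ∞]
  [∞, 0, 0]
  [9, 2, 0]
D(1):
  [0, 15, ∞]
  [∞, 0, 0]
  [9, 2, 0]
D(2):
  [0, 15, 15]
  [∞, 0, 0]
  [9, 2, 0]
D(3):
  [0, 15, 15]
  [9, 0, 0]
  [9, 2, 0]
Answer: T* = [[0, 15, 15], [9, 0, 0], [9, 2, 0]]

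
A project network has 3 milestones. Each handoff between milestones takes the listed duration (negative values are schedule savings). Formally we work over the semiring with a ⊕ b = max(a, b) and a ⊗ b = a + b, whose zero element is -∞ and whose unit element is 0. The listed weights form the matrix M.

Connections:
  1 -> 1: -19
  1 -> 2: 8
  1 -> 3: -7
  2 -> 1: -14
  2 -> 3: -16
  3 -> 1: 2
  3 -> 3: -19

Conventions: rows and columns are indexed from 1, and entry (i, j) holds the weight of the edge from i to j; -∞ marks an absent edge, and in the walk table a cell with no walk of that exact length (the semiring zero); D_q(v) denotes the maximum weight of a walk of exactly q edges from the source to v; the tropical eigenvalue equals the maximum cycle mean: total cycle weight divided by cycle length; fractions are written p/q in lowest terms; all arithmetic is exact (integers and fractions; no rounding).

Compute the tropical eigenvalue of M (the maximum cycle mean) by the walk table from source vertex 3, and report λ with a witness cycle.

q=0: [-∞, -∞, 0]
q=1: [2, -∞, -19]
q=2: [-17, 10, -5]
q=3: [-3, -9, -6]
Optimal cycle mean attained by: cycle 1->2->3->1, total 8 + (-16) + 2, length 3.
Answer: λ = -2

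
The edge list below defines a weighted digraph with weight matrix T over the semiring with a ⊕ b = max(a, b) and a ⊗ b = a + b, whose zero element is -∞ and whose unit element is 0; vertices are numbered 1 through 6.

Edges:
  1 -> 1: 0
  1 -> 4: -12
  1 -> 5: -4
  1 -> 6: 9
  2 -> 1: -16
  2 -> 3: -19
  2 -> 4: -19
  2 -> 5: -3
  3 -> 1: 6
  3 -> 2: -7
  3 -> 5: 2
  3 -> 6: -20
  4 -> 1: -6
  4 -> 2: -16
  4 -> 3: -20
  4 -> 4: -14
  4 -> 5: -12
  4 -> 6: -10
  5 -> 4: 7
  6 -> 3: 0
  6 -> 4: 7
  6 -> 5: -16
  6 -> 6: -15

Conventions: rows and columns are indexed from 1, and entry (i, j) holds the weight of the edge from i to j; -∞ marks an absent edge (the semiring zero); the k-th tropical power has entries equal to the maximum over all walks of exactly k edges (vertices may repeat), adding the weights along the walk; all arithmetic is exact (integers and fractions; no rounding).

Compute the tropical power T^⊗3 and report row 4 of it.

T^⊗2:
  [0, -28, 9, 16, -4, 9]
  [-13, -26, -39, 4, -17, -7]
  [6, -∞, -20, 9, 2, 15]
  [-6, -27, -10, -3, -10, 3]
  [1, -9, -13, -7, -5, -3]
  [6, -7, -13, -7, 2, -3]
T^⊗3:
  [15, 2, 9, 16, 11, 9]
  [-2, -12, -7, 0, -8, -4]
  [6, -7, 15, 22, 2, 15]
  [-4, -17, 3, 10, -8, 3]
  [1, -20, -3, 4, -3, 10]
  [6, -20, -3, 9, 2, 15]
Answer: row 4 of T^⊗3 = [-4, -17, 3, 10, -8, 3]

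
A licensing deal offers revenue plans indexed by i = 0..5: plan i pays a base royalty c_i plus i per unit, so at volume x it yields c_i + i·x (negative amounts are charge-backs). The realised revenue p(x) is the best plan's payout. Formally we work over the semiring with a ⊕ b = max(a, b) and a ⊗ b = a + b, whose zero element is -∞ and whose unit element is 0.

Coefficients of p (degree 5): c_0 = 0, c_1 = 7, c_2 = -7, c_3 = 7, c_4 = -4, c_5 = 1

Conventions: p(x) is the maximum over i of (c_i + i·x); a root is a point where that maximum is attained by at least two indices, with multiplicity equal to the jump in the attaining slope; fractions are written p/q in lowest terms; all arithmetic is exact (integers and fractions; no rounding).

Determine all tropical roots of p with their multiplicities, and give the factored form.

hull edge (i=0, c=0) to (i=1, c=7): slope 7, span 1
hull edge (i=1, c=7) to (i=3, c=7): slope 0, span 2
hull edge (i=3, c=7) to (i=5, c=1): slope -3, span 2
Factored form: p(x) = 1 ⊗ (x ⊕ (-7)) ⊗ (x ⊕ 0) ⊗ (x ⊕ 0) ⊗ (x ⊕ 3) ⊗ (x ⊕ 3)
Answer: roots = -7 (mult 1), 0 (mult 2), 3 (mult 2)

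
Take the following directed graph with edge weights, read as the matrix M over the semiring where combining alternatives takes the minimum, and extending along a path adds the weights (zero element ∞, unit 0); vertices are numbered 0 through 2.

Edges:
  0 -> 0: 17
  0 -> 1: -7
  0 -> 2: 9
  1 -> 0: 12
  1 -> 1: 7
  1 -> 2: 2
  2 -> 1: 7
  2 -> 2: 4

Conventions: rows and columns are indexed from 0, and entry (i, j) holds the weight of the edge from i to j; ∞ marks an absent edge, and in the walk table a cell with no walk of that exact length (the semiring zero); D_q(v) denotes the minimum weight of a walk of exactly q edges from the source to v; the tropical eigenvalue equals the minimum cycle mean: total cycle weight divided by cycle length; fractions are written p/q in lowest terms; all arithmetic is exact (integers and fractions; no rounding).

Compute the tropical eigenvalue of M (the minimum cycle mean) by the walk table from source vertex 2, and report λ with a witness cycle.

q=0: [∞, ∞, 0]
q=1: [∞, 7, 4]
q=2: [19, 11, 8]
q=3: [23, 12, 12]
Optimal cycle mean attained by: cycle 0->1->0, total (-7) + 12, length 2.
Answer: λ = 5/2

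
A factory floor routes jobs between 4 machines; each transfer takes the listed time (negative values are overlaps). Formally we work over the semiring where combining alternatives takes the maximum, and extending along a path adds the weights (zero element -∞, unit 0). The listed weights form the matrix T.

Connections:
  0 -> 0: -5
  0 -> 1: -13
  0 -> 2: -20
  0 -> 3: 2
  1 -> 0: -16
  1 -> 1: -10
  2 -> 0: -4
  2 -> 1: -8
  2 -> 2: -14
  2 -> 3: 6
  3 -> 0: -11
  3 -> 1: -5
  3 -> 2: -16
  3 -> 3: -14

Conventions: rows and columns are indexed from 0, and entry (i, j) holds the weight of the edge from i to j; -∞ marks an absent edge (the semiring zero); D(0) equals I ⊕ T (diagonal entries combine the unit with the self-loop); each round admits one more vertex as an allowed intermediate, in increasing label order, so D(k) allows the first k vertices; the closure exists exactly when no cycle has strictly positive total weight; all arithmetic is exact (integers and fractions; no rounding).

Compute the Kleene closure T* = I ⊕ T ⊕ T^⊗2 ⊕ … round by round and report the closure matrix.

D(0):
  [0, -13, -20, 2]
  [-16, 0, -∞, -∞]
  [-4, -8, 0, 6]
  [-11, -5, -16, 0]
D(1):
  [0, -13, -20, 2]
  [-16, 0, -36, -14]
  [-4, -8, 0, 6]
  [-11, -5, -16, 0]
D(2):
  [0, -13, -20, 2]
  [-16, 0, -36, -14]
  [-4, -8, 0, 6]
  [-11, -5, -16, 0]
D(3):
  [0, -13, -20, 2]
  [-16, 0, -36, -14]
  [-4, -8, 0, 6]
  [-11, -5, -16, 0]
D(4):
  [0, -3, -14, 2]
  [-16, 0, -30, -14]
  [-4, 1, 0, 6]
  [-11, -5, -16, 0]
Answer: T* = [[0, -3, -14, 2], [-16, 0, -30, -14], [-4, 1, 0, 6], [-11, -5, -16, 0]]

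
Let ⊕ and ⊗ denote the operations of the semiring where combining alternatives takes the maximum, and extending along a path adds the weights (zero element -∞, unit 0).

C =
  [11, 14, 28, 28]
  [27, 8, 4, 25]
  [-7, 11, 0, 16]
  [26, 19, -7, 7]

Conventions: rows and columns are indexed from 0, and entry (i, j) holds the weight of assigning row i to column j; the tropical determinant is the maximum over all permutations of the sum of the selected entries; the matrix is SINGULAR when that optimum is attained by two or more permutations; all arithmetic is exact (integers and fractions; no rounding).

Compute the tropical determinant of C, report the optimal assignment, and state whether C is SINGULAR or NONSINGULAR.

σ = (0, 1, 2, 3): 11 + 8 + 0 + 7 = 26
σ = (0, 1, 3, 2): 11 + 8 + 16 + (-7) = 28
σ = (0, 2, 1, 3): 11 + 4 + 11 + 7 = 33
σ = (0, 2, 3, 1): 11 + 4 + 16 + 19 = 50
σ = (0, 3, 1, 2): 11 + 25 + 11 + (-7) = 40
σ = (0, 3, 2, 1): 11 + 25 + 0 + 19 = 55
σ = (1, 0, 2, 3): 14 + 27 + 0 + 7 = 48
σ = (1, 0, 3, 2): 14 + 27 + 16 + (-7) = 50
σ = (1, 2, 0, 3): 14 + 4 + (-7) + 7 = 18
σ = (1, 2, 3, 0): 14 + 4 + 16 + 26 = 60
σ = (1, 3, 0, 2): 14 + 25 + (-7) + (-7) = 25
σ = (1, 3, 2, 0): 14 + 25 + 0 + 26 = 65
σ = (2, 0, 1, 3): 28 + 27 + 11 + 7 = 73
σ = (2, 0, 3, 1): 28 + 27 + 16 + 19 = 90
σ = (2, 1, 0, 3): 28 + 8 + (-7) + 7 = 36
σ = (2, 1, 3, 0): 28 + 8 + 16 + 26 = 78
σ = (2, 3, 0, 1): 28 + 25 + (-7) + 19 = 65
σ = (2, 3, 1, 0): 28 + 25 + 11 + 26 = 90
σ = (3, 0, 1, 2): 28 + 27 + 11 + (-7) = 59
σ = (3, 0, 2, 1): 28 + 27 + 0 + 19 = 74
σ = (3, 1, 0, 2): 28 + 8 + (-7) + (-7) = 22
σ = (3, 1, 2, 0): 28 + 8 + 0 + 26 = 62
σ = (3, 2, 0, 1): 28 + 4 + (-7) + 19 = 44
σ = (3, 2, 1, 0): 28 + 4 + 11 + 26 = 69
Optimal value attained by: σ = (2, 0, 3, 1).
Answer: det⊕(C) = 90; verdict: SINGULAR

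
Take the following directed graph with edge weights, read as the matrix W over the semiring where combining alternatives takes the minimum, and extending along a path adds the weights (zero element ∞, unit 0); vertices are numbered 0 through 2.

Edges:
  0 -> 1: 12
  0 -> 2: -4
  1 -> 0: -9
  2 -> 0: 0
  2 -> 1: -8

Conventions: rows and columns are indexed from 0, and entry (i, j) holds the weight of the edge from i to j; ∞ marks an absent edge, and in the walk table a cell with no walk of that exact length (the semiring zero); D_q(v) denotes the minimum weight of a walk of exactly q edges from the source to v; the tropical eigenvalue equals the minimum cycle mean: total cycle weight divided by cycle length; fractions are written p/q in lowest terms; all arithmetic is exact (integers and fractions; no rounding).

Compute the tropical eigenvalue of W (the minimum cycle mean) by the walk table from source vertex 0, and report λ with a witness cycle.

q=0: [0, ∞, ∞]
q=1: [∞, 12, -4]
q=2: [-4, -12, ∞]
q=3: [-21, 8, -8]
Optimal cycle mean attained by: cycle 0->2->1->0, total (-4) + (-8) + (-9), length 3.
Answer: λ = -7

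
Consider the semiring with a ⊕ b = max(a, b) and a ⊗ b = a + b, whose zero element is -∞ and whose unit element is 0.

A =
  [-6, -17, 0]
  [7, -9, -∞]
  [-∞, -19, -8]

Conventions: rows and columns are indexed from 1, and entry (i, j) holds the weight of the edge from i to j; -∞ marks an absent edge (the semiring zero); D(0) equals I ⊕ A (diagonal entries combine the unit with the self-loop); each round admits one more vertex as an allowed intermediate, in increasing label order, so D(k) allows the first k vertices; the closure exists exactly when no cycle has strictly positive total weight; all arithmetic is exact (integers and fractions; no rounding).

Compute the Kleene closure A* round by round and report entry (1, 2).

D(0):
  [0, -17, 0]
  [7, 0, -∞]
  [-∞, -19, 0]
D(1):
  [0, -17, 0]
  [7, 0, 7]
  [-∞, -19, 0]
D(2):
  [0, -17, 0]
  [7, 0, 7]
  [-12, -19, 0]
D(3):
  [0, -17, 0]
  [7, 0, 7]
  [-12, -19, 0]
Answer: A*[1][2] = -17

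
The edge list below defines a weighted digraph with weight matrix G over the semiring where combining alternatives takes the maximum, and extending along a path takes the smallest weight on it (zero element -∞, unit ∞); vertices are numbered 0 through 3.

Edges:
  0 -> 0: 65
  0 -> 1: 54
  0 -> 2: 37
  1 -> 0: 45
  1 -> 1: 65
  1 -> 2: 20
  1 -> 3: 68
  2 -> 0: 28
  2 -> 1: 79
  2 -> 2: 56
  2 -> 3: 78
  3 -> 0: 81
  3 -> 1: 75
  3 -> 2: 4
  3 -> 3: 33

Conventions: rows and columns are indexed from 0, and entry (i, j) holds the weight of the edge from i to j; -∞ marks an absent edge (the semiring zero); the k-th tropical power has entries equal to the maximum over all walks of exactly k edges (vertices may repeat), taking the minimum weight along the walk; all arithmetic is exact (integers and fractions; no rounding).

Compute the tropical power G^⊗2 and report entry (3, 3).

G^⊗2:
  [65, 54, 37, 54]
  [68, 68, 37, 65]
  [78, 75, 56, 68]
  [65, 65, 37, 68]
Key observation: the optimum is the walk 3->1->3, with weight 75 min 68 = 68.
Optimal value attained by: walk 3->1->3.
Answer: (G^⊗2)[3][3] = 68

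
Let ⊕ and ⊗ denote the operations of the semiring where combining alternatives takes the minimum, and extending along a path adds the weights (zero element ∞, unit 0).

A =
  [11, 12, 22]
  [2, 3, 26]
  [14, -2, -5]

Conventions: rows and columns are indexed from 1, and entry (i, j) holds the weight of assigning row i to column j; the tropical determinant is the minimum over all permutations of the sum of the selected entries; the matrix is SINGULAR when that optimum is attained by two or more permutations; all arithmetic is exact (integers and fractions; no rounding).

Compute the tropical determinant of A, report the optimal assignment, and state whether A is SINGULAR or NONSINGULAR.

σ = (1, 2, 3): 11 + 3 + (-5) = 9
σ = (1, 3, 2): 11 + 26 + (-2) = 35
σ = (2, 1, 3): 12 + 2 + (-5) = 9
σ = (2, 3, 1): 12 + 26 + 14 = 52
σ = (3, 1, 2): 22 + 2 + (-2) = 22
σ = (3, 2, 1): 22 + 3 + 14 = 39
Optimal value attained by: σ = (1, 2, 3).
Answer: det⊕(A) = 9; verdict: SINGULAR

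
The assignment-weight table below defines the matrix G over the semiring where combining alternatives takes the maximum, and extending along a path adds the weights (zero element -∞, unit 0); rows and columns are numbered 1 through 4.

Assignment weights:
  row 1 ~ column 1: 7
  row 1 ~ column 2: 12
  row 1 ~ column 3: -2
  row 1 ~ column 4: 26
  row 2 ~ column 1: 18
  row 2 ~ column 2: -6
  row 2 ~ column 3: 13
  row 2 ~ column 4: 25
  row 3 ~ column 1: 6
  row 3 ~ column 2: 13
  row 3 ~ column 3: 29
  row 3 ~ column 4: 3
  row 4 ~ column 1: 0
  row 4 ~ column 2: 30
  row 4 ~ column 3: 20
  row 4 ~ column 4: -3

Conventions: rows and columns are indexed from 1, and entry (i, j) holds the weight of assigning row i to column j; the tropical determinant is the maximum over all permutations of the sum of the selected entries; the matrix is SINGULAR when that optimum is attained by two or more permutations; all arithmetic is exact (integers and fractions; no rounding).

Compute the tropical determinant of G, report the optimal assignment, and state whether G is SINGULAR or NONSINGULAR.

σ = (1, 2, 3, 4): 7 + (-6) + 29 + (-3) = 27
σ = (1, 2, 4, 3): 7 + (-6) + 3 + 20 = 24
σ = (1, 3, 2, 4): 7 + 13 + 13 + (-3) = 30
σ = (1, 3, 4, 2): 7 + 13 + 3 + 30 = 53
σ = (1, 4, 2, 3): 7 + 25 + 13 + 20 = 65
σ = (1, 4, 3, 2): 7 + 25 + 29 + 30 = 91
σ = (2, 1, 3, 4): 12 + 18 + 29 + (-3) = 56
σ = (2, 1, 4, 3): 12 + 18 + 3 + 20 = 53
σ = (2, 3, 1, 4): 12 + 13 + 6 + (-3) = 28
σ = (2, 3, 4, 1): 12 + 13 + 3 + 0 = 28
σ = (2, 4, 1, 3): 12 + 25 + 6 + 20 = 63
σ = (2, 4, 3, 1): 12 + 25 + 29 + 0 = 66
σ = (3, 1, 2, 4): (-2) + 18 + 13 + (-3) = 26
σ = (3, 1, 4, 2): (-2) + 18 + 3 + 30 = 49
σ = (3, 2, 1, 4): (-2) + (-6) + 6 + (-3) = -5
σ = (3, 2, 4, 1): (-2) + (-6) + 3 + 0 = -5
σ = (3, 4, 1, 2): (-2) + 25 + 6 + 30 = 59
σ = (3, 4, 2, 1): (-2) + 25 + 13 + 0 = 36
σ = (4, 1, 2, 3): 26 + 18 + 13 + 20 = 77
σ = (4, 1, 3, 2): 26 + 18 + 29 + 30 = 103
σ = (4, 2, 1, 3): 26 + (-6) + 6 + 20 = 46
σ = (4, 2, 3, 1): 26 + (-6) + 29 + 0 = 49
σ = (4, 3, 1, 2): 26 + 13 + 6 + 30 = 75
σ = (4, 3, 2, 1): 26 + 13 + 13 + 0 = 52
Optimal value attained by: σ = (4, 1, 3, 2).
Answer: det⊕(G) = 103; verdict: NONSINGULAR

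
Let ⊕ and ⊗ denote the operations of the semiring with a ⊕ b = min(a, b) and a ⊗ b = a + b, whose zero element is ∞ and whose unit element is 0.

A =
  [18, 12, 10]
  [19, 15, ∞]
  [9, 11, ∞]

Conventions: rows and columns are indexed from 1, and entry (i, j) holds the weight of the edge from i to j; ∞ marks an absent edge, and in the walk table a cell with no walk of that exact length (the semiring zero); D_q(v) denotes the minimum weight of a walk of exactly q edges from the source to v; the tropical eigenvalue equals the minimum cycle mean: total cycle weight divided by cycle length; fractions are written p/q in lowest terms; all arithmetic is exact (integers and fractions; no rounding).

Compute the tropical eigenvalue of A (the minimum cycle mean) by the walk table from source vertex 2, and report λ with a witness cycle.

q=0: [∞, 0, ∞]
q=1: [19, 15, ∞]
q=2: [34, 30, 29]
q=3: [38, 40, 44]
Optimal cycle mean attained by: cycle 1->3->1, total 10 + 9, length 2.
Answer: λ = 19/2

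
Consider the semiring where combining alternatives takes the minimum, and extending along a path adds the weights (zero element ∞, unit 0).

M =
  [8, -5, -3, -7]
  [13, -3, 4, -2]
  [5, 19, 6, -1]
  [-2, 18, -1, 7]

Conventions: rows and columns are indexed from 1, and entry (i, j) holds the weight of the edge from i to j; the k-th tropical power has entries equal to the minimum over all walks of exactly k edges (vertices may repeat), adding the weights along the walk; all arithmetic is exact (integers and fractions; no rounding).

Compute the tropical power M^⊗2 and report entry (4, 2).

M^⊗2:
  [-9, -8, -8, -7]
  [-4, -6, -3, -5]
  [-3, 0, -2, -2]
  [4, -7, -5, -9]
Key observation: the optimum is the walk 4->1->2, with weight (-2) + (-5) = -7.
Optimal value attained by: walk 4->1->2.
Answer: (M^⊗2)[4][2] = -7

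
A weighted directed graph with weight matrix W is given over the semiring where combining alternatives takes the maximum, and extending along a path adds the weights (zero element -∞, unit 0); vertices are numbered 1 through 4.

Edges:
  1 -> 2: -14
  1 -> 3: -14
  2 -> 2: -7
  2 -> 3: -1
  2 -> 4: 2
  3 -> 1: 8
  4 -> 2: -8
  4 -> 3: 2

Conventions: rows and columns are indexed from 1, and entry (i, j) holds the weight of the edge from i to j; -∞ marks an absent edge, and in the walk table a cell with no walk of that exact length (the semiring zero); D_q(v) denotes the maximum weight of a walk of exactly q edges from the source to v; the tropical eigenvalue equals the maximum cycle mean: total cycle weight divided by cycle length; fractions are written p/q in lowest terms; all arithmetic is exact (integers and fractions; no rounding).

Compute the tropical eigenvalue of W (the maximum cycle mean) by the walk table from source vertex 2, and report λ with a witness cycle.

q=0: [-∞, 0, -∞, -∞]
q=1: [-∞, -7, -1, 2]
q=2: [7, -6, 4, -5]
q=3: [12, -7, -3, -4]
q=4: [5, -2, -2, -5]
Optimal cycle mean attained by: cycle 1->2->4->3->1, total (-14) + 2 + 2 + 8, length 4.
Answer: λ = -1/2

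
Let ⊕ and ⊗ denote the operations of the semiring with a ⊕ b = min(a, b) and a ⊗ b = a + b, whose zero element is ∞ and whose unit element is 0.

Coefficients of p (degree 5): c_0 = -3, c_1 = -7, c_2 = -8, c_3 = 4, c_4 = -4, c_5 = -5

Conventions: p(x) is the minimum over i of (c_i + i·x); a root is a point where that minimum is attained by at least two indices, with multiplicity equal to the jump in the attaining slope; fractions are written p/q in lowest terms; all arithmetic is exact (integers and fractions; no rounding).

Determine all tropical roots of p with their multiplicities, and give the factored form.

hull edge (i=0, c=-3) to (i=1, c=-7): slope -4, span 1
hull edge (i=1, c=-7) to (i=2, c=-8): slope -1, span 1
hull edge (i=2, c=-8) to (i=5, c=-5): slope 1, span 3
Factored form: p(x) = -5 ⊗ (x ⊕ (-1)) ⊗ (x ⊕ (-1)) ⊗ (x ⊕ (-1)) ⊗ (x ⊕ 1) ⊗ (x ⊕ 4)
Answer: roots = -1 (mult 3), 1 (mult 1), 4 (mult 1)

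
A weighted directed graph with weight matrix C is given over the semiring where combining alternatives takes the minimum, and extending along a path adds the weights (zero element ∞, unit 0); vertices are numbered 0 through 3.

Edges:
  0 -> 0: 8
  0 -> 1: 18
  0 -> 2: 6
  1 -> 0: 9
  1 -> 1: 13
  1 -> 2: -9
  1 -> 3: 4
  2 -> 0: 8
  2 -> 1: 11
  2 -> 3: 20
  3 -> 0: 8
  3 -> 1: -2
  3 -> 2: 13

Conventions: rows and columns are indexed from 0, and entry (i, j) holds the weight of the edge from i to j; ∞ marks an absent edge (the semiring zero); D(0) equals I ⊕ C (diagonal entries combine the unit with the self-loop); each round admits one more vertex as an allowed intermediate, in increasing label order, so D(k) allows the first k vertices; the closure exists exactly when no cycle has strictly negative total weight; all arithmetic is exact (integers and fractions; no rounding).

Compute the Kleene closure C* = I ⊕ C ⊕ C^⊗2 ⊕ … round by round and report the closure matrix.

D(0):
  [0, 18, 6, ∞]
  [9, 0, -9, 4]
  [8, 11, 0, 20]
  [8, -2, 13, 0]
D(1):
  [0, 18, 6, ∞]
  [9, 0, -9, 4]
  [8, 11, 0, 20]
  [8, -2, 13, 0]
D(2):
  [0, 18, 6, 22]
  [9, 0, -9, 4]
  [8, 11, 0, 15]
  [7, -2, -11, 0]
D(3):
  [0, 17, 6, 21]
  [-1, 0, -9, 4]
  [8, 11, 0, 15]
  [-3, -2, -11, 0]
D(4):
  [0, 17, 6, 21]
  [-1, 0, -9, 4]
  [8, 11, 0, 15]
  [-3, -2, -11, 0]
Answer: C* = [[0, 17, 6, 21], [-1, 0, -9, 4], [8, 11, 0, 15], [-3, -2, -11, 0]]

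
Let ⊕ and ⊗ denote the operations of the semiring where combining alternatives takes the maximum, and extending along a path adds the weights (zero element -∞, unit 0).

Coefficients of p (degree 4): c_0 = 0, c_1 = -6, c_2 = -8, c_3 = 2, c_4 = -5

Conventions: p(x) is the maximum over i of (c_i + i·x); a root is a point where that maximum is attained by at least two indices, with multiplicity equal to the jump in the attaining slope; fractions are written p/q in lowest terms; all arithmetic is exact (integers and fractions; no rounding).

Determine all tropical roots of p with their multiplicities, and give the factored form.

hull edge (i=0, c=0) to (i=3, c=2): slope 2/3, span 3
hull edge (i=3, c=2) to (i=4, c=-5): slope -7, span 1
Factored form: p(x) = -5 ⊗ (x ⊕ (-2/3)) ⊗ (x ⊕ (-2/3)) ⊗ (x ⊕ (-2/3)) ⊗ (x ⊕ 7)
Answer: roots = -2/3 (mult 3), 7 (mult 1)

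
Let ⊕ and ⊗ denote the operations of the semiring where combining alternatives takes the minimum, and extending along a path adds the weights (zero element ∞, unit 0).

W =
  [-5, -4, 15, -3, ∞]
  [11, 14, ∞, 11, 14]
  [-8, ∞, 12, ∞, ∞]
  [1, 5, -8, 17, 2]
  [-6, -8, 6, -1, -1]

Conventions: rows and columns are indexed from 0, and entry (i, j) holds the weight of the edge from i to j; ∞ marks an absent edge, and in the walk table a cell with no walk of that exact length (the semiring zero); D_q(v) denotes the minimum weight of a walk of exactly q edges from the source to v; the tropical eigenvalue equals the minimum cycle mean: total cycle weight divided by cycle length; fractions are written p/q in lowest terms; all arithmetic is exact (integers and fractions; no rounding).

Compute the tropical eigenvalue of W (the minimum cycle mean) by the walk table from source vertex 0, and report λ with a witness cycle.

q=0: [0, ∞, ∞, ∞, ∞]
q=1: [-5, -4, 15, -3, ∞]
q=2: [-10, -9, -11, -8, -1]
q=3: [-19, -14, -16, -13, -6]
q=4: [-24, -23, -21, -22, -11]
q=5: [-29, -28, -30, -27, -20]
Optimal cycle mean attained by: cycle 0->3->2->0, total (-3) + (-8) + (-8), length 3.
Answer: λ = -19/3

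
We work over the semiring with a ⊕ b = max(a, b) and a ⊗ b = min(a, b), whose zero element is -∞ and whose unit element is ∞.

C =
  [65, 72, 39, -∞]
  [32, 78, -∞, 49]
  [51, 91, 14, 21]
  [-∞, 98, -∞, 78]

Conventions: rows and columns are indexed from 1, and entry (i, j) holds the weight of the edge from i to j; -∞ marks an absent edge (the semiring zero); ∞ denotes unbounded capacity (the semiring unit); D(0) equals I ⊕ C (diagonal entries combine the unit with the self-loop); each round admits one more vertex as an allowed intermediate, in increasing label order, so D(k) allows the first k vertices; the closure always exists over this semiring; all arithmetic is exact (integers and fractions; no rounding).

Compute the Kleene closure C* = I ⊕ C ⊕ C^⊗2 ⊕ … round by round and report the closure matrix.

D(0):
  [∞, 72, 39, -∞]
  [32, ∞, -∞, 49]
  [51, 91, ∞, 21]
  [-∞, 98, -∞, ∞]
D(1):
  [∞, 72, 39, -∞]
  [32, ∞, 32, 49]
  [51, 91, ∞, 21]
  [-∞, 98, -∞, ∞]
D(2):
  [∞, 72, 39, 49]
  [32, ∞, 32, 49]
  [51, 91, ∞, 49]
  [32, 98, 32, ∞]
D(3):
  [∞, 72, 39, 49]
  [32, ∞, 32, 49]
  [51, 91, ∞, 49]
  [32, 98, 32, ∞]
D(4):
  [∞, 72, 39, 49]
  [32, ∞, 32, 49]
  [51, 91, ∞, 49]
  [32, 98, 32, ∞]
Answer: C* = [[∞, 72, 39, 49], [32, ∞, 32, 49], [51, 91, ∞, 49], [32, 98, 32, ∞]]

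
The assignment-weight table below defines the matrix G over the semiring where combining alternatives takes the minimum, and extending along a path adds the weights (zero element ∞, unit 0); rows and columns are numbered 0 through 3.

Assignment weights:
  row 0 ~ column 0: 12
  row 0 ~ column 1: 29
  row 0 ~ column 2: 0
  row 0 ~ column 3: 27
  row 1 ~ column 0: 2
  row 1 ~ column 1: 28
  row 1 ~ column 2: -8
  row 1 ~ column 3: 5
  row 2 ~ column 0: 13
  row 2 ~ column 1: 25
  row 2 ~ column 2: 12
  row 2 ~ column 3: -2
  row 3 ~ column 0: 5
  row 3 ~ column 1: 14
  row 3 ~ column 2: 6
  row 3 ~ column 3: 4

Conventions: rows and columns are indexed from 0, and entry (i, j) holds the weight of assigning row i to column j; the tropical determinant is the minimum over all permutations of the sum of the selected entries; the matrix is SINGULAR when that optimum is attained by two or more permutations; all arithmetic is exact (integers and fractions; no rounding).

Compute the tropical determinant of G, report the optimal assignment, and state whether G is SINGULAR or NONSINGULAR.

σ = (0, 1, 2, 3): 12 + 28 + 12 + 4 = 56
σ = (0, 1, 3, 2): 12 + 28 + (-2) + 6 = 44
σ = (0, 2, 1, 3): 12 + (-8) + 25 + 4 = 33
σ = (0, 2, 3, 1): 12 + (-8) + (-2) + 14 = 16
σ = (0, 3, 1, 2): 12 + 5 + 25 + 6 = 48
σ = (0, 3, 2, 1): 12 + 5 + 12 + 14 = 43
σ = (1, 0, 2, 3): 29 + 2 + 12 + 4 = 47
σ = (1, 0, 3, 2): 29 + 2 + (-2) + 6 = 35
σ = (1, 2, 0, 3): 29 + (-8) + 13 + 4 = 38
σ = (1, 2, 3, 0): 29 + (-8) + (-2) + 5 = 24
σ = (1, 3, 0, 2): 29 + 5 + 13 + 6 = 53
σ = (1, 3, 2, 0): 29 + 5 + 12 + 5 = 51
σ = (2, 0, 1, 3): 0 + 2 + 25 + 4 = 31
σ = (2, 0, 3, 1): 0 + 2 + (-2) + 14 = 14
σ = (2, 1, 0, 3): 0 + 28 + 13 + 4 = 45
σ = (2, 1, 3, 0): 0 + 28 + (-2) + 5 = 31
σ = (2, 3, 0, 1): 0 + 5 + 13 + 14 = 32
σ = (2, 3, 1, 0): 0 + 5 + 25 + 5 = 35
σ = (3, 0, 1, 2): 27 + 2 + 25 + 6 = 60
σ = (3, 0, 2, 1): 27 + 2 + 12 + 14 = 55
σ = (3, 1, 0, 2): 27 + 28 + 13 + 6 = 74
σ = (3, 1, 2, 0): 27 + 28 + 12 + 5 = 72
σ = (3, 2, 0, 1): 27 + (-8) + 13 + 14 = 46
σ = (3, 2, 1, 0): 27 + (-8) + 25 + 5 = 49
Optimal value attained by: σ = (2, 0, 3, 1).
Answer: det⊕(G) = 14; verdict: NONSINGULAR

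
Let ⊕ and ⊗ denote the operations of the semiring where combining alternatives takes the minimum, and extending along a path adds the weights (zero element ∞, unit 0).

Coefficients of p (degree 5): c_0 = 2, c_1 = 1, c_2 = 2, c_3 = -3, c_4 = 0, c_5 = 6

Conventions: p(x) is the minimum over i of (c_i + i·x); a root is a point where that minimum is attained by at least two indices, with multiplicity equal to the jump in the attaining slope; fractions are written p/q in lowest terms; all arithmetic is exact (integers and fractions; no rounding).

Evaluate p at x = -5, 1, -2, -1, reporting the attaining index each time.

p(-5) = min(2+0·(-5)=2, 1+1·(-5)=-4, 2+2·(-5)=-8, -3+3·(-5)=-18, 0+4·(-5)=-20, 6+5·(-5)=-19) = -20 (attained by i=4)
p(1) = min(2+0·1=2, 1+1·1=2, 2+2·1=4, -3+3·1=0, 0+4·1=4, 6+5·1=11) = 0 (attained by i=3)
p(-2) = min(2+0·(-2)=2, 1+1·(-2)=-1, 2+2·(-2)=-2, -3+3·(-2)=-9, 0+4·(-2)=-8, 6+5·(-2)=-4) = -9 (attained by i=3)
p(-1) = min(2+0·(-1)=2, 1+1·(-1)=0, 2+2·(-1)=0, -3+3·(-1)=-6, 0+4·(-1)=-4, 6+5·(-1)=1) = -6 (attained by i=3)
Answer: p(-5) = -20; p(1) = 0; p(-2) = -9; p(-1) = -6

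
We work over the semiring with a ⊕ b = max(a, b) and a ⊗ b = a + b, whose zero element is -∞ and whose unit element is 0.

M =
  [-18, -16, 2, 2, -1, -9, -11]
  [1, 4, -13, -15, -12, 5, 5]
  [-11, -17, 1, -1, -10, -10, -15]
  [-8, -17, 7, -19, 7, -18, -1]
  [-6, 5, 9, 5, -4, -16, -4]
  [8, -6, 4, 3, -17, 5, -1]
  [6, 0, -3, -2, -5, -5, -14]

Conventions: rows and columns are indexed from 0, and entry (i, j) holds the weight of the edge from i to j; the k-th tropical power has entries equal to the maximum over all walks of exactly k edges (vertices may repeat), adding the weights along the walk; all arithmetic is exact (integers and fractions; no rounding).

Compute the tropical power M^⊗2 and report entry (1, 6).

M^⊗2:
  [-1, 4, 9, 4, 9, -4, 1]
  [13, 8, 9, 8, 0, 10, 9]
  [-2, -5, 6, 0, 6, -5, -2]
  [5, 12, 16, 12, 3, -3, 3]
  [6, 9, 12, 8, 12, 10, 10]
  [13, -1, 10, 10, 10, 10, 4]
  [3, 4, 8, 8, 5, 5, 5]
Key observation: the optimum is the walk 1->1->6, with weight 4 + 5 = 9.
Optimal value attained by: walk 1->1->6.
Answer: (M^⊗2)[1][6] = 9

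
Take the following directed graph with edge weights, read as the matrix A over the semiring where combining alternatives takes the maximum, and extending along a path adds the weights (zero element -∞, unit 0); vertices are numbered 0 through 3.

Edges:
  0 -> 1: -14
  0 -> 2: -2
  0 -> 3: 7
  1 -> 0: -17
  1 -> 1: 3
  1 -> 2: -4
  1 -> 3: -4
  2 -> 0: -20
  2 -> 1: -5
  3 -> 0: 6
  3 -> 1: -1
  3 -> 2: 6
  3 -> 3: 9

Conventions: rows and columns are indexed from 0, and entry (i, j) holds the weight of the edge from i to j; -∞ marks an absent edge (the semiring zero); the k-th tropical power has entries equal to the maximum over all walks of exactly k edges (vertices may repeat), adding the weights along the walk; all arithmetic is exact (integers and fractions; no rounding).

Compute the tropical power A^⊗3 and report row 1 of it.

A^⊗2:
  [13, 6, 13, 16]
  [2, 6, 2, 5]
  [-22, -2, -9, -9]
  [15, 8, 15, 18]
A^⊗3:
  [22, 15, 22, 25]
  [11, 9, 11, 14]
  [-3, 1, -3, 0]
  [24, 17, 24, 27]
Answer: row 1 of A^⊗3 = [11, 9, 11, 14]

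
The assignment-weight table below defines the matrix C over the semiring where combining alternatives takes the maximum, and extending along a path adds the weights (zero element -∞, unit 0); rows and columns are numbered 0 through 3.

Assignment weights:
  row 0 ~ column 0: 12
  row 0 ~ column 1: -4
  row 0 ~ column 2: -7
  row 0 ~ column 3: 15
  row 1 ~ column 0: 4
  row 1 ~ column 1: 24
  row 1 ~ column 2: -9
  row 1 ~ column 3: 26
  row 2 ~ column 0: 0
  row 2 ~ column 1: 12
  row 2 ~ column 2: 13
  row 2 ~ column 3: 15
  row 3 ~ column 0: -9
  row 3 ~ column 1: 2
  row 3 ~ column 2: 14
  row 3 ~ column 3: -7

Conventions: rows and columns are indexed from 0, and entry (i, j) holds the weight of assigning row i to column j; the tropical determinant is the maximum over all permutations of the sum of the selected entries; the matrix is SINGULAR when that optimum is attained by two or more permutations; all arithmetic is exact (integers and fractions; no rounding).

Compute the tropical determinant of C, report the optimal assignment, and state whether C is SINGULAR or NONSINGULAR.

σ = (0, 1, 2, 3): 12 + 24 + 13 + (-7) = 42
σ = (0, 1, 3, 2): 12 + 24 + 15 + 14 = 65
σ = (0, 2, 1, 3): 12 + (-9) + 12 + (-7) = 8
σ = (0, 2, 3, 1): 12 + (-9) + 15 + 2 = 20
σ = (0, 3, 1, 2): 12 + 26 + 12 + 14 = 64
σ = (0, 3, 2, 1): 12 + 26 + 13 + 2 = 53
σ = (1, 0, 2, 3): (-4) + 4 + 13 + (-7) = 6
σ = (1, 0, 3, 2): (-4) + 4 + 15 + 14 = 29
σ = (1, 2, 0, 3): (-4) + (-9) + 0 + (-7) = -20
σ = (1, 2, 3, 0): (-4) + (-9) + 15 + (-9) = -7
σ = (1, 3, 0, 2): (-4) + 26 + 0 + 14 = 36
σ = (1, 3, 2, 0): (-4) + 26 + 13 + (-9) = 26
σ = (2, 0, 1, 3): (-7) + 4 + 12 + (-7) = 2
σ = (2, 0, 3, 1): (-7) + 4 + 15 + 2 = 14
σ = (2, 1, 0, 3): (-7) + 24 + 0 + (-7) = 10
σ = (2, 1, 3, 0): (-7) + 24 + 15 + (-9) = 23
σ = (2, 3, 0, 1): (-7) + 26 + 0 + 2 = 21
σ = (2, 3, 1, 0): (-7) + 26 + 12 + (-9) = 22
σ = (3, 0, 1, 2): 15 + 4 + 12 + 14 = 45
σ = (3, 0, 2, 1): 15 + 4 + 13 + 2 = 34
σ = (3, 1, 0, 2): 15 + 24 + 0 + 14 = 53
σ = (3, 1, 2, 0): 15 + 24 + 13 + (-9) = 43
σ = (3, 2, 0, 1): 15 + (-9) + 0 + 2 = 8
σ = (3, 2, 1, 0): 15 + (-9) + 12 + (-9) = 9
Optimal value attained by: σ = (0, 1, 3, 2).
Answer: det⊕(C) = 65; verdict: NONSINGULAR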